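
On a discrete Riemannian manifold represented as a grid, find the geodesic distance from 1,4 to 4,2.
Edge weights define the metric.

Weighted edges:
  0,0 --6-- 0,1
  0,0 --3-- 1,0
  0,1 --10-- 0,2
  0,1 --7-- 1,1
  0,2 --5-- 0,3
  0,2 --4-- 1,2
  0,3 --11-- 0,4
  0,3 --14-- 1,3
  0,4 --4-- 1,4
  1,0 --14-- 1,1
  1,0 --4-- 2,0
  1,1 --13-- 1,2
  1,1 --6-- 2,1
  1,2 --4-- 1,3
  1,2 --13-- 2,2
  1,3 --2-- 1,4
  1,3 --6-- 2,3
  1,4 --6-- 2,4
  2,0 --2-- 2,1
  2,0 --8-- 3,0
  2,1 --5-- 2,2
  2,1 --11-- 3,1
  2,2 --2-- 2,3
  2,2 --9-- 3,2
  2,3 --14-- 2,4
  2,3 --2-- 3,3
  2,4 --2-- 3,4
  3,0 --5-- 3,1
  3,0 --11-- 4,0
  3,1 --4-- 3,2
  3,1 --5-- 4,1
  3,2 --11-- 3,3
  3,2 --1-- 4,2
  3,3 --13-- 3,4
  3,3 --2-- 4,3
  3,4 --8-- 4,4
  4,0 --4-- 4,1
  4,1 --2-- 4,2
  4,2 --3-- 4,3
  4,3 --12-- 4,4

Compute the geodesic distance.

Shortest path: 1,4 → 1,3 → 2,3 → 3,3 → 4,3 → 4,2, total weight = 15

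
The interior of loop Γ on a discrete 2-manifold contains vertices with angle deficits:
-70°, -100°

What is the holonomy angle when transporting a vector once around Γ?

Holonomy = total enclosed curvature = (-70°) + (-100°) = -170°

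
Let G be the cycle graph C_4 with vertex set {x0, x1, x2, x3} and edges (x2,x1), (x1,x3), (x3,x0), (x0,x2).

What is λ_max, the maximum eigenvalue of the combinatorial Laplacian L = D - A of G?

The cycle graph C_n has Laplacian eigenvalues λ_k = 2 − 2cos(2πk/n), k = 0, 1, …, n−1. Here n = 4:
k=0: 2 − 2cos(0) = 0.0; k=1: 2 − 2cos(π/2) = 2.0; k=2: 2 − 2cos(π) = 4.0; k=3: 2 − 2cos(3π/2) = 2.0.
Laplacian eigenvalues: [0.0, 2.0, 2.0, 4.0]. Largest eigenvalue (spectral radius) = 4.0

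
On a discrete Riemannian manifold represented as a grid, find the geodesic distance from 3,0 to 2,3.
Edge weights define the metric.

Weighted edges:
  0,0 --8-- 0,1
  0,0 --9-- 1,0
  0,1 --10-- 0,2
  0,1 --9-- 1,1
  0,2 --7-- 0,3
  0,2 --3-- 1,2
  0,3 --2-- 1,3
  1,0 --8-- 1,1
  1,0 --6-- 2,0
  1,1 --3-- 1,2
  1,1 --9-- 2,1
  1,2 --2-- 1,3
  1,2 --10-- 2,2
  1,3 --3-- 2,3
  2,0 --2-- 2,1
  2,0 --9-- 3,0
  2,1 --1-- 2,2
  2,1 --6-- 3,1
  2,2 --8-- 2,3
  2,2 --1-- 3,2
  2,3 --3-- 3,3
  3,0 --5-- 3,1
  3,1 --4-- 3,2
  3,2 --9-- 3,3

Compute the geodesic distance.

Shortest path: 3,0 → 3,1 → 3,2 → 2,2 → 2,3, total weight = 18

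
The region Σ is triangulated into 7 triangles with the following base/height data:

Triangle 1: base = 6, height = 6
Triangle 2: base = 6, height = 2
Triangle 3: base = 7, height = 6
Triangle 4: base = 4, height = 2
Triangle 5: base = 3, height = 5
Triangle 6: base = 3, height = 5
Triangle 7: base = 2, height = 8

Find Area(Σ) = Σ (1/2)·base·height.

(1/2)×6×6 + (1/2)×6×2 + (1/2)×7×6 + (1/2)×4×2 + (1/2)×3×5 + (1/2)×3×5 + (1/2)×2×8 = 72.0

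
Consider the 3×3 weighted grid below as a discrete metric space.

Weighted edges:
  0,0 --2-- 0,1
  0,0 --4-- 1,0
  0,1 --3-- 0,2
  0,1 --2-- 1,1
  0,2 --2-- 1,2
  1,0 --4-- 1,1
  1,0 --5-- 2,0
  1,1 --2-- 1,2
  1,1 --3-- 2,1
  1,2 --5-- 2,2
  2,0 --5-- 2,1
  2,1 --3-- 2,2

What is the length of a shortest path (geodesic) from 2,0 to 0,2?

Shortest path: 2,0 → 2,1 → 1,1 → 1,2 → 0,2, total weight = 12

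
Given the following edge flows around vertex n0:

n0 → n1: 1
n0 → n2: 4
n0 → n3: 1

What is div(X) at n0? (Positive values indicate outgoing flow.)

Divergence = sum of outgoing flows = 1 + 4 + 1 = 6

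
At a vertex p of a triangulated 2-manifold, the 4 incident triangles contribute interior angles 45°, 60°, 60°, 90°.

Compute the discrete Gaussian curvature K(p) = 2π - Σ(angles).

Sum of angles = 255°. K = 360° - 255° = 105° = 7π/12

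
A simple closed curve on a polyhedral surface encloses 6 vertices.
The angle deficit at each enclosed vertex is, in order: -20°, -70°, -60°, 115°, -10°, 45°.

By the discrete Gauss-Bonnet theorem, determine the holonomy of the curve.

Holonomy = total enclosed curvature = (-20°) + (-70°) + (-60°) + 115° + (-10°) + 45° = 0°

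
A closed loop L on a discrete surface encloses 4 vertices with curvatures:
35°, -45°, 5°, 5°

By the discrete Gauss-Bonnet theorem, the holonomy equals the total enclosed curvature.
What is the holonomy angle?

Holonomy = total enclosed curvature = 35° + (-45°) + 5° + 5° = 0°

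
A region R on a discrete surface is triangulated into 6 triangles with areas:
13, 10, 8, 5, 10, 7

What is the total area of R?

13 + 10 + 8 + 5 + 10 + 7 = 53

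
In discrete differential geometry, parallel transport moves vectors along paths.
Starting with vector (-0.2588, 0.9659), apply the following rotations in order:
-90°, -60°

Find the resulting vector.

Total rotation: (-90°) + (-60°) = -150°. Final vector: (0.7071, -0.7071)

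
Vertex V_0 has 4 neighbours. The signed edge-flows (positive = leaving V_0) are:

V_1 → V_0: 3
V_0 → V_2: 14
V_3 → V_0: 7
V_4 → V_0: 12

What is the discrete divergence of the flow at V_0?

Divergence = sum of outgoing flows = (-3) + 14 + (-7) + (-12) = -8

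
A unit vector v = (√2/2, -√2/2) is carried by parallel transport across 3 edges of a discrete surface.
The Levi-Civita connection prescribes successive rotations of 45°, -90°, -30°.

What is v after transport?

Total rotation: 45° + (-90°) + (-30°) = -75°. Final vector: (-0.5000, -0.8660)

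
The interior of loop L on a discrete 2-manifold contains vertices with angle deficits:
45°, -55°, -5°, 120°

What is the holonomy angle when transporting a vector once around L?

Holonomy = total enclosed curvature = 45° + (-55°) + (-5°) + 120° = 105°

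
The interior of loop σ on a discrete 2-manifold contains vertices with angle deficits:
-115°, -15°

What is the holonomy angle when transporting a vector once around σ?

Holonomy = total enclosed curvature = (-115°) + (-15°) = -130°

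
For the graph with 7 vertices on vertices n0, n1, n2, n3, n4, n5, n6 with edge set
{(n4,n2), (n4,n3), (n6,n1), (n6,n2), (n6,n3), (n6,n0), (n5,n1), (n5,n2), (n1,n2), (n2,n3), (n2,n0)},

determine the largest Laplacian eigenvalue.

Degrees: deg(n0) = 2, deg(n1) = 3, deg(n2) = 6, deg(n3) = 3, deg(n4) = 2, deg(n5) = 2, deg(n6) = 4.
L = D − A with rows/columns ordered (n0, n1, n2, n3, n4, n5, n6):
  [ 2,  0, -1,  0,  0,  0, -1]
  [ 0,  3, -1,  0,  0, -1, -1]
  [-1, -1,  6, -1, -1, -1, -1]
  [ 0,  0, -1,  3, -1,  0, -1]
  [ 0,  0, -1, -1,  2,  0,  0]
  [ 0, -1, -1,  0,  0,  2,  0]
  [-1, -1, -1, -1,  0,  0,  4]
Characteristic polynomial: det(λI − L) = λ(λ² − 5λ + 5)(λ² − 7λ + 9)(λ − 3)(λ − 7).
Roots: λ = 0; (λ² − 5λ + 5) = 0 ⇒ λ = (5 ± √5)/2 ≈ 1.382, 3.618; (λ² − 7λ + 9) = 0 ⇒ λ = (7 ± √13)/2 ≈ 1.6972, 5.3028; (λ − 3) = 0 ⇒ λ = 3; (λ − 7) = 0 ⇒ λ = 7.
(Check: the roots sum (with multiplicity) to 22, matching trace L = Σdeg = 2·11 = 22.)
Laplacian eigenvalues: [0.0, 1.382, 1.6972, 3.0, 3.618, 5.3028, 7.0]. Largest eigenvalue (spectral radius) = 7.0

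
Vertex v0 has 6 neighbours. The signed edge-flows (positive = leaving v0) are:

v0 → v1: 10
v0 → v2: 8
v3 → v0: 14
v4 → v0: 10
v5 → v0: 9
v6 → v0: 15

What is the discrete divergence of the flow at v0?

Divergence = sum of outgoing flows = 10 + 8 + (-14) + (-10) + (-9) + (-15) = -30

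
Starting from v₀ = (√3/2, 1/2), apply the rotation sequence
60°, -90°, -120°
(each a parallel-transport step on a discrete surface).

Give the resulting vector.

Total rotation: 60° + (-90°) + (-120°) = -150°. Final vector: (-0.5000, -0.8660)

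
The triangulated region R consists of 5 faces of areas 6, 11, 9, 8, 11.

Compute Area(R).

6 + 11 + 9 + 8 + 11 = 45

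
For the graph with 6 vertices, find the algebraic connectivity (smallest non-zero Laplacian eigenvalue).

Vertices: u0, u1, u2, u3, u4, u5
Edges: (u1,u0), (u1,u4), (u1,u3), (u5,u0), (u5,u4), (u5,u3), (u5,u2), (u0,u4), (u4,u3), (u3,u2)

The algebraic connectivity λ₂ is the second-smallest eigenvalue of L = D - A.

Degrees: deg(u0) = 3, deg(u1) = 3, deg(u2) = 2, deg(u3) = 4, deg(u4) = 4, deg(u5) = 4.
L = D − A with rows/columns ordered (u0, u1, u2, u3, u4, u5):
  [ 3, -1,  0,  0, -1, -1]
  [-1,  3,  0, -1, -1,  0]
  [ 0,  0,  2, -1,  0, -1]
  [ 0, -1, -1,  4, -1, -1]
  [-1, -1,  0, -1,  4, -1]
  [-1,  0, -1, -1, -1,  4]
Characteristic polynomial: det(λI − L) = λ(λ² − 7λ + 9)(λ² − 9λ + 19)(λ − 4).
Roots: λ = 0; (λ² − 7λ + 9) = 0 ⇒ λ = (7 ± √13)/2 ≈ 1.6972, 5.3028; (λ² − 9λ + 19) = 0 ⇒ λ = (9 ± √5)/2 ≈ 3.382, 5.618; (λ − 4) = 0 ⇒ λ = 4.
(Check: the roots sum (with multiplicity) to 20, matching trace L = Σdeg = 2·10 = 20.)
Laplacian eigenvalues: [0.0, 1.6972, 3.382, 4.0, 5.3028, 5.618]. Algebraic connectivity (smallest non-zero eigenvalue) = 1.6972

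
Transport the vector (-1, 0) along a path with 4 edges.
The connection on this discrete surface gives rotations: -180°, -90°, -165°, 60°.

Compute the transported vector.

Total rotation: (-180°) + (-90°) + (-165°) + 60° = -375° ≡ -15° (mod 360°). Final vector: (-0.9659, 0.2588)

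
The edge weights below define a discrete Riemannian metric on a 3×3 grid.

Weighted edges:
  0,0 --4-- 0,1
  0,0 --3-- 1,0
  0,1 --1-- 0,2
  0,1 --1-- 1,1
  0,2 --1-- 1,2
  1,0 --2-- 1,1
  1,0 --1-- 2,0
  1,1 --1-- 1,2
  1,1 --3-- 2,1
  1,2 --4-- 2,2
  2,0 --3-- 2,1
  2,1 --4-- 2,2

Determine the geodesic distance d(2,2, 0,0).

Shortest path: 2,2 → 1,2 → 0,2 → 0,1 → 0,0, total weight = 10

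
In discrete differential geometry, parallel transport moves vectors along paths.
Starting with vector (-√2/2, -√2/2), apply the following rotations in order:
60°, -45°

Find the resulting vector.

Total rotation: 60° + (-45°) = 15°. Final vector: (-0.5000, -0.8660)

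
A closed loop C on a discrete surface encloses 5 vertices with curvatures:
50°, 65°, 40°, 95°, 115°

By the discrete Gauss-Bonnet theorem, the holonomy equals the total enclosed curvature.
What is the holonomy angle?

Holonomy = total enclosed curvature = 50° + 65° + 40° + 95° + 115° = 365°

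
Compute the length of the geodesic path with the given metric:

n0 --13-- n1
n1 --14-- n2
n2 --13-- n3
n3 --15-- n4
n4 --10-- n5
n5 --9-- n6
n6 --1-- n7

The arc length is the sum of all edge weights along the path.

Arc length = 13 + 14 + 13 + 15 + 10 + 9 + 1 = 75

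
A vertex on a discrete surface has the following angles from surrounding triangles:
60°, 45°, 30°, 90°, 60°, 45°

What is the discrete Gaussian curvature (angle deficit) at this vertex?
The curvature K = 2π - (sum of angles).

Sum of angles = 330°. K = 360° - 330° = 30°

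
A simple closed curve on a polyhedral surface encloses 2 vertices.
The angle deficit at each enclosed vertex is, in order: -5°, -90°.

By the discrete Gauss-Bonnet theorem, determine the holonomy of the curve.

Holonomy = total enclosed curvature = (-5°) + (-90°) = -95°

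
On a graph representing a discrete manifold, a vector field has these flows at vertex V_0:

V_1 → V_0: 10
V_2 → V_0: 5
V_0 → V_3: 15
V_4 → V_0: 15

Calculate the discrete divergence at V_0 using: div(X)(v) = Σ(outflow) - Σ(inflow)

Divergence = sum of outgoing flows = (-10) + (-5) + 15 + (-15) = -15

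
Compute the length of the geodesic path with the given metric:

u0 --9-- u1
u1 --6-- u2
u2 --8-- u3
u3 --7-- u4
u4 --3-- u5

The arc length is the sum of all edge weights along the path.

Arc length = 9 + 6 + 8 + 7 + 3 = 33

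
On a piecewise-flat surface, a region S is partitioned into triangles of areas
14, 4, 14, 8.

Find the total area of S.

14 + 4 + 14 + 8 = 40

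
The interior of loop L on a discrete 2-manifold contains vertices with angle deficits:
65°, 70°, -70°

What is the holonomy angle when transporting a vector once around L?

Holonomy = total enclosed curvature = 65° + 70° + (-70°) = 65°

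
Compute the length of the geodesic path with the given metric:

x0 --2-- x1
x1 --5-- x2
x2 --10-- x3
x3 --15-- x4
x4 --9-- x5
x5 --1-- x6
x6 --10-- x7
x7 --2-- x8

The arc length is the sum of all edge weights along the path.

Arc length = 2 + 5 + 10 + 15 + 9 + 1 + 10 + 2 = 54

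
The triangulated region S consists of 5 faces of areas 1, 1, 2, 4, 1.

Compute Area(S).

1 + 1 + 2 + 4 + 1 = 9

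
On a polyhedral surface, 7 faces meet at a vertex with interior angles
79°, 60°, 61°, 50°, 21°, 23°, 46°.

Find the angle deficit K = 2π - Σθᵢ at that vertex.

Sum of angles = 340°. K = 360° - 340° = 20° = π/9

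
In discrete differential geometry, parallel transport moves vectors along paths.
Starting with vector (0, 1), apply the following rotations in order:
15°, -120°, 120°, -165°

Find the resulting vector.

Total rotation: 15° + (-120°) + 120° + (-165°) = -150°. Final vector: (0.5000, -0.8660)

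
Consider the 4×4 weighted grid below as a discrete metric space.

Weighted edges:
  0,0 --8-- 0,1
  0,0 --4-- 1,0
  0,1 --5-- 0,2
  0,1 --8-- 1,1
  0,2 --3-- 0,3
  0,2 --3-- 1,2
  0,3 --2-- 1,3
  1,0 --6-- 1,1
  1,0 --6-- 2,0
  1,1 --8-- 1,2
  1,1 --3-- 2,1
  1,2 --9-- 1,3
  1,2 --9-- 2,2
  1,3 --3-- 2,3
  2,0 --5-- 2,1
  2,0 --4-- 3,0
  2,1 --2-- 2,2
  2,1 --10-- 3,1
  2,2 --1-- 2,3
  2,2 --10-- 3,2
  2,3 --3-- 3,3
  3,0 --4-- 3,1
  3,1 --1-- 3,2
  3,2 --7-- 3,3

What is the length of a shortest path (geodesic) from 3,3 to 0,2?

Shortest path: 3,3 → 2,3 → 1,3 → 0,3 → 0,2, total weight = 11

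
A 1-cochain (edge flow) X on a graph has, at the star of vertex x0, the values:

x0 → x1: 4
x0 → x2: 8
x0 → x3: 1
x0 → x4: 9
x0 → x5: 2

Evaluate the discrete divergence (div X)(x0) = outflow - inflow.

Divergence = sum of outgoing flows = 4 + 8 + 1 + 9 + 2 = 24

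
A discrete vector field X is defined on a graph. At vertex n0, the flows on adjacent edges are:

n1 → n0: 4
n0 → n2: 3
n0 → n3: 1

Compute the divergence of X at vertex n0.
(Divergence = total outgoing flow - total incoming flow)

Divergence = sum of outgoing flows = (-4) + 3 + 1 = 0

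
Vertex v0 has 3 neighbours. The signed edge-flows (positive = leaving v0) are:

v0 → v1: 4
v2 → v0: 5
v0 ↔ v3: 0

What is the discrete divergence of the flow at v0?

Divergence = sum of outgoing flows = 4 + (-5) + 0 = -1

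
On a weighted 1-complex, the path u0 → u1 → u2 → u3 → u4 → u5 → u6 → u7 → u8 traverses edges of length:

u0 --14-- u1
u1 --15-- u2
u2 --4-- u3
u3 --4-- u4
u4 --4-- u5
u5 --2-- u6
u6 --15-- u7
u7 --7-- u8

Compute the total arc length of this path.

Arc length = 14 + 15 + 4 + 4 + 4 + 2 + 15 + 7 = 65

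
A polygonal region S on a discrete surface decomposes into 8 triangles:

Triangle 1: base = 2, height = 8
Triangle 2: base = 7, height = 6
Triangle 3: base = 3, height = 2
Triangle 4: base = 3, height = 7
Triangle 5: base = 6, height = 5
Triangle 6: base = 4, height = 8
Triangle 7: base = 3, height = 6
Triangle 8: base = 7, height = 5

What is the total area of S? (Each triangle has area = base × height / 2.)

(1/2)×2×8 + (1/2)×7×6 + (1/2)×3×2 + (1/2)×3×7 + (1/2)×6×5 + (1/2)×4×8 + (1/2)×3×6 + (1/2)×7×5 = 100.0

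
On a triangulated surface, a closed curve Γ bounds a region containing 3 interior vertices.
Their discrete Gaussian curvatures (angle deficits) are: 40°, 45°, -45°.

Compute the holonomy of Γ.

Holonomy = total enclosed curvature = 40° + 45° + (-45°) = 40°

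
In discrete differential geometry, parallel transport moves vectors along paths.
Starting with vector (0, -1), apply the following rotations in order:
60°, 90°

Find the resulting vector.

Total rotation: 60° + 90° = 150°. Final vector: (0.5000, 0.8660)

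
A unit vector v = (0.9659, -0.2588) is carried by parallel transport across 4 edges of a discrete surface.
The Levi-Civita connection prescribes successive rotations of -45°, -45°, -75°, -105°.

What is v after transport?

Total rotation: (-45°) + (-45°) + (-75°) + (-105°) = -270° ≡ 90° (mod 360°). Final vector: (0.2588, 0.9659)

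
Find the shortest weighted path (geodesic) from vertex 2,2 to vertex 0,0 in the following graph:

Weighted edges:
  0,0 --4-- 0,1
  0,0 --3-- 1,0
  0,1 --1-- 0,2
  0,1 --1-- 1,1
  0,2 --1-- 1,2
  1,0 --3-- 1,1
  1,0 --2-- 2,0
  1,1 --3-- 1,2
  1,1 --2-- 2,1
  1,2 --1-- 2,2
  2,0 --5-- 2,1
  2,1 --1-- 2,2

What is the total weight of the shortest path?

Shortest path: 2,2 → 1,2 → 0,2 → 0,1 → 0,0, total weight = 7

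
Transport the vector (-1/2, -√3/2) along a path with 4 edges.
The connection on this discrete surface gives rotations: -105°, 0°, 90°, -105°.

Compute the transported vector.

Total rotation: (-105°) + 0° + 90° + (-105°) = -120°. Final vector: (-0.5000, 0.8660)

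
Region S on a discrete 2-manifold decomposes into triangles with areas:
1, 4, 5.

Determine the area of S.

1 + 4 + 5 = 10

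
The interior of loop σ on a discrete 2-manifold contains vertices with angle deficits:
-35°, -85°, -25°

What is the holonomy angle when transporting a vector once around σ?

Holonomy = total enclosed curvature = (-35°) + (-85°) + (-25°) = -145°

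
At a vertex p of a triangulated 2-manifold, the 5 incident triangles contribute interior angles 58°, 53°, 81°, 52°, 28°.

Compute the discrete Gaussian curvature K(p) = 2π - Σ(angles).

Sum of angles = 272°. K = 360° - 272° = 88° = 22π/45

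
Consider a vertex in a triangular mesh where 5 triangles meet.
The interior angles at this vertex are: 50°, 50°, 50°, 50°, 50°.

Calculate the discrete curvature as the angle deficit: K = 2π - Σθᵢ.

Sum of angles = 250°. K = 360° - 250° = 110°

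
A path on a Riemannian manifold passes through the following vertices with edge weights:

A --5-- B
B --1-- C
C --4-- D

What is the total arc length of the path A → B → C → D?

Arc length = 5 + 1 + 4 = 10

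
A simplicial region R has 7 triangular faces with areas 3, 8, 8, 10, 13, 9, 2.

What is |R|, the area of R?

3 + 8 + 8 + 10 + 13 + 9 + 2 = 53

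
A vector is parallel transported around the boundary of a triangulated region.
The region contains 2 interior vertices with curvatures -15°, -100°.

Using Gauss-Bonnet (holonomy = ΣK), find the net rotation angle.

Holonomy = total enclosed curvature = (-15°) + (-100°) = -115°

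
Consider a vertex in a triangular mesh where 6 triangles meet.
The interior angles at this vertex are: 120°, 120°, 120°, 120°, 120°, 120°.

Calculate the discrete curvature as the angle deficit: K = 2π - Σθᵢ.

Sum of angles = 720°. K = 360° - 720° = -360°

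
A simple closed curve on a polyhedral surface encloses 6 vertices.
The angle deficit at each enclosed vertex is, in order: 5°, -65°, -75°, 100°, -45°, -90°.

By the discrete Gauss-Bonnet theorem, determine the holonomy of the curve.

Holonomy = total enclosed curvature = 5° + (-65°) + (-75°) + 100° + (-45°) + (-90°) = -170°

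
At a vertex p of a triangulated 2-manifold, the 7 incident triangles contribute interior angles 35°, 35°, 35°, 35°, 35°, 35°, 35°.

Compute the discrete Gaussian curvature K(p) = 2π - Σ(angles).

Sum of angles = 245°. K = 360° - 245° = 115° = 23π/36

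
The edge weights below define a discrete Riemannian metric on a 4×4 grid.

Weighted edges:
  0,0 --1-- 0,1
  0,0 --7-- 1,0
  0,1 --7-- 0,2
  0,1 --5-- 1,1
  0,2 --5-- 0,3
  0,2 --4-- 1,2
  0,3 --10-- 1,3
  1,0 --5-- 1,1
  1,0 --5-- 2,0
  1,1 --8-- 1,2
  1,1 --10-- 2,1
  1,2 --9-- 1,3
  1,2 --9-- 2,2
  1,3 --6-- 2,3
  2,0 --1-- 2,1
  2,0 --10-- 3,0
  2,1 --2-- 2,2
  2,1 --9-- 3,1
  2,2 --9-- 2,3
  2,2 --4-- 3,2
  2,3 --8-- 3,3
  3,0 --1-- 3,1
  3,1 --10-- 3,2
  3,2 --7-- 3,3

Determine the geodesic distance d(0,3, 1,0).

Shortest path: 0,3 → 0,2 → 0,1 → 0,0 → 1,0, total weight = 20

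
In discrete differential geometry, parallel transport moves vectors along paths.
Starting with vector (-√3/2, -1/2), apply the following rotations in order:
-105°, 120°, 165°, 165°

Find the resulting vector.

Total rotation: (-105°) + 120° + 165° + 165° = 345° ≡ -15° (mod 360°). Final vector: (-0.9659, -0.2588)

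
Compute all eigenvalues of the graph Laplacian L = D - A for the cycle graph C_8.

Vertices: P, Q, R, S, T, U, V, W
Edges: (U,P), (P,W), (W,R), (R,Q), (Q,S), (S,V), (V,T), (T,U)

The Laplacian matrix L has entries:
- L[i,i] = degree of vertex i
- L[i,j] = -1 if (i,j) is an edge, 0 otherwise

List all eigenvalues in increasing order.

The cycle graph C_n has Laplacian eigenvalues λ_k = 2 − 2cos(2πk/n), k = 0, 1, …, n−1. Here n = 8:
k=0: 2 − 2cos(0) = 0.0; k=1: 2 − 2cos(π/4) = 0.5858; k=2: 2 − 2cos(π/2) = 2.0; k=3: 2 − 2cos(3π/4) = 3.4142; k=4: 2 − 2cos(π) = 4.0; k=5: 2 − 2cos(5π/4) = 3.4142; k=6: 2 − 2cos(3π/2) = 2.0; k=7: 2 − 2cos(7π/4) = 0.5858.
Laplacian eigenvalues (increasing order): [0.0, 0.5858, 0.5858, 2.0, 2.0, 3.4142, 3.4142, 4.0]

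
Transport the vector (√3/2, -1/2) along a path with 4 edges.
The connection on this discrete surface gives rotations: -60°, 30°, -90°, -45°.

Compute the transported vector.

Total rotation: (-60°) + 30° + (-90°) + (-45°) = -165°. Final vector: (-0.9659, 0.2588)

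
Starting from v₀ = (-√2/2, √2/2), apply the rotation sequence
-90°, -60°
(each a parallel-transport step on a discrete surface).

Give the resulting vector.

Total rotation: (-90°) + (-60°) = -150°. Final vector: (0.9659, -0.2588)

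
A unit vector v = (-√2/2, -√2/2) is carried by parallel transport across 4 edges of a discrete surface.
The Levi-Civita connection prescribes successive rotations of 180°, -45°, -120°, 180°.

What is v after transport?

Total rotation: 180° + (-45°) + (-120°) + 180° = 195° ≡ -165° (mod 360°). Final vector: (0.5000, 0.8660)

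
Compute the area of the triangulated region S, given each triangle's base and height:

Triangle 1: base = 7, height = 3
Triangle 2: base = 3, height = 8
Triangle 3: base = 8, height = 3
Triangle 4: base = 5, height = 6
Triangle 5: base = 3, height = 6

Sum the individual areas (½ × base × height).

(1/2)×7×3 + (1/2)×3×8 + (1/2)×8×3 + (1/2)×5×6 + (1/2)×3×6 = 58.5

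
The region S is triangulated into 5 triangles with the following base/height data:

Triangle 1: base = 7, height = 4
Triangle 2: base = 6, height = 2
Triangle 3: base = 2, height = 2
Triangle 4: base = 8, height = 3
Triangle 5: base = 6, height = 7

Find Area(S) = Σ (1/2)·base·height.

(1/2)×7×4 + (1/2)×6×2 + (1/2)×2×2 + (1/2)×8×3 + (1/2)×6×7 = 55.0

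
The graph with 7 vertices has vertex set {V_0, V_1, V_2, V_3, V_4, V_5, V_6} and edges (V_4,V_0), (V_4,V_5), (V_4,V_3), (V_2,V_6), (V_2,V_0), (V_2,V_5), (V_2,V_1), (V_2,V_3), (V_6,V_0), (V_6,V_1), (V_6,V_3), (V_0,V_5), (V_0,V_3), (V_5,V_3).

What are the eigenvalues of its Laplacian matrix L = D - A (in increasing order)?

Degrees: deg(V_0) = 5, deg(V_1) = 2, deg(V_2) = 5, deg(V_3) = 5, deg(V_4) = 3, deg(V_5) = 4, deg(V_6) = 4.
L = D − A with rows/columns ordered (V_0, V_1, V_2, V_3, V_4, V_5, V_6):
  [ 5,  0, -1, -1, -1, -1, -1]
  [ 0,  2, -1,  0,  0,  0, -1]
  [-1, -1,  5, -1,  0, -1, -1]
  [-1,  0, -1,  5, -1, -1, -1]
  [-1,  0,  0, -1,  3, -1,  0]
  [-1,  0, -1, -1, -1,  4,  0]
  [-1, -1, -1, -1,  0,  0,  4]
Characteristic polynomial: det(λI − L) = λ(λ² − 6λ + 7)(λ² − 10λ + 23)(λ − 6)².
Roots: λ = 0; (λ² − 6λ + 7) = 0 ⇒ λ = 3 ± √2 ≈ 1.5858, 4.4142; (λ² − 10λ + 23) = 0 ⇒ λ = 5 ± √2 ≈ 3.5858, 6.4142; (λ − 6) = 0 ⇒ λ = 6 (multiplicity 2).
(Check: the roots sum (with multiplicity) to 28, matching trace L = Σdeg = 2·14 = 28.)
Laplacian eigenvalues (increasing order): [0.0, 1.5858, 3.5858, 4.4142, 6.0, 6.0, 6.4142]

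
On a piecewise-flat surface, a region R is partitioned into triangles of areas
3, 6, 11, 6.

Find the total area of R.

3 + 6 + 11 + 6 = 26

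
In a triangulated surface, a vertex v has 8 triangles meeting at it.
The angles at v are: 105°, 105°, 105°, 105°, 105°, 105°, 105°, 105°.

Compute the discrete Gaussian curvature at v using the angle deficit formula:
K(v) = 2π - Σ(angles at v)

Sum of angles = 840°. K = 360° - 840° = -480°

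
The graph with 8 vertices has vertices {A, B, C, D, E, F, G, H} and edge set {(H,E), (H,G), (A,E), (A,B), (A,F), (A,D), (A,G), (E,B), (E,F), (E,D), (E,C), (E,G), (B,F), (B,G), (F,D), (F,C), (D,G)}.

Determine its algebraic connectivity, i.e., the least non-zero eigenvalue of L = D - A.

Degrees: deg(A) = 5, deg(B) = 4, deg(C) = 2, deg(D) = 4, deg(E) = 7, deg(F) = 5, deg(G) = 5, deg(H) = 2.
L = D − A with rows/columns ordered (A, B, C, D, E, F, G, H):
  [ 5, -1,  0, -1, -1, -1, -1,  0]
  [-1,  4,  0,  0, -1, -1, -1,  0]
  [ 0,  0,  2,  0, -1, -1,  0,  0]
  [-1,  0,  0,  4, -1, -1, -1,  0]
  [-1, -1, -1, -1,  7, -1, -1, -1]
  [-1, -1, -1, -1, -1,  5,  0,  0]
  [-1, -1,  0, -1, -1,  0,  5, -1]
  [ 0,  0,  0,  0, -1,  0, -1,  2]
Characteristic polynomial: det(λI − L) = λ(λ² − 7λ + 9)(λ² − 9λ + 15)(λ − 4)(λ − 6)(λ − 8).
Roots: λ = 0; (λ² − 7λ + 9) = 0 ⇒ λ = (7 ± √13)/2 ≈ 1.6972, 5.3028; (λ² − 9λ + 15) = 0 ⇒ λ = (9 ± √21)/2 ≈ 2.2087, 6.7913; (λ − 4) = 0 ⇒ λ = 4; (λ − 6) = 0 ⇒ λ = 6; (λ − 8) = 0 ⇒ λ = 8.
(Check: the roots sum (with multiplicity) to 34, matching trace L = Σdeg = 2·17 = 34.)
Laplacian eigenvalues: [0.0, 1.6972, 2.2087, 4.0, 5.3028, 6.0, 6.7913, 8.0]. Algebraic connectivity (smallest non-zero eigenvalue) = 1.6972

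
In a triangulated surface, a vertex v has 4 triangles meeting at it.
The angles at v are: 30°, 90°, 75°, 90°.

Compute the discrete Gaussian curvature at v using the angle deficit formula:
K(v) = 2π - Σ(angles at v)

Sum of angles = 285°. K = 360° - 285° = 75° = 5π/12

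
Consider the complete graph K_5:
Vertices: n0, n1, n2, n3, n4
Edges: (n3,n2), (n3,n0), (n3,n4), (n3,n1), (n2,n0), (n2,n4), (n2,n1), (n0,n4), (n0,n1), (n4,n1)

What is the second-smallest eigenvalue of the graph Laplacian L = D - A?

For the complete graph K_n, L = nI − J (J = all-ones matrix). J has eigenvalues n (once, eigenvector 𝟙) and 0 (multiplicity n−1), so L has eigenvalues 0 (once) and n (multiplicity n−1). Here n = 5: eigenvalue 0 once and 5 with multiplicity 4.
Laplacian eigenvalues: [0.0, 5.0, 5.0, 5.0, 5.0]. Algebraic connectivity (smallest non-zero eigenvalue) = 5.0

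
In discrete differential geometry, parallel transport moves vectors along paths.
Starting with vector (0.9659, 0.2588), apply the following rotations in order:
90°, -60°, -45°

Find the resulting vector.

Total rotation: 90° + (-60°) + (-45°) = -15°. Final vector: (1, 0)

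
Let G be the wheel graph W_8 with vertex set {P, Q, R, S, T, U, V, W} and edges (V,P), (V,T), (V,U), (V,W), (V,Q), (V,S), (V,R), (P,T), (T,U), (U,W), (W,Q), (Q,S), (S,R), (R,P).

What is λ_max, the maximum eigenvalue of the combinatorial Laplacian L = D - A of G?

The wheel W_8 is the join K_1 ∨ C_7 (a hub joined to every vertex of a cycle of length 7). For a join G ∨ H (G on p vertices, H on q vertices) the Laplacian spectrum is 0, p+q, the eigenvalues of L(G) other than one 0 each shifted by +q, and the eigenvalues of L(H) other than one 0 each shifted by +p. With G = K_1 (p = 1, nothing left after dropping its 0) and H = C_7 (q = 7, eigenvalues 2 − 2cos(2πk/7), k = 0, …, 6; drop k = 0), the spectrum of W_8 is 0, 8, and 1 + (2 − 2cos(2πk/7)) = 3 − 2cos(2πk/7) for k = 1, …, 6:
k=1: 3 − 2cos(2π/7) = 1.753; k=2: 3 − 2cos(4π/7) = 3.445; k=3: 3 − 2cos(6π/7) = 4.8019; k=4: 3 − 2cos(8π/7) = 4.8019; k=5: 3 − 2cos(10π/7) = 3.445; k=6: 3 − 2cos(12π/7) = 1.753.
Laplacian eigenvalues: [0.0, 1.753, 1.753, 3.445, 3.445, 4.8019, 4.8019, 8.0]. Largest eigenvalue (spectral radius) = 8.0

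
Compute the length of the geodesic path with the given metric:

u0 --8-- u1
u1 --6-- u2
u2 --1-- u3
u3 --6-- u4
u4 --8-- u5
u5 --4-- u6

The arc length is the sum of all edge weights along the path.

Arc length = 8 + 6 + 1 + 6 + 8 + 4 = 33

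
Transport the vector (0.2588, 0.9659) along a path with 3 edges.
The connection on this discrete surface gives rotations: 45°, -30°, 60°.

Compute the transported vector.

Total rotation: 45° + (-30°) + 60° = 75°. Final vector: (-0.8660, 0.5000)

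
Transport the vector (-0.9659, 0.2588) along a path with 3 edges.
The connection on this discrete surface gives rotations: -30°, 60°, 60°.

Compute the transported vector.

Total rotation: (-30°) + 60° + 60° = 90°. Final vector: (-0.2588, -0.9659)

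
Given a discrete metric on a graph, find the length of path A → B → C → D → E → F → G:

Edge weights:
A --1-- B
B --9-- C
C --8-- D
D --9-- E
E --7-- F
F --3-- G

Arc length = 1 + 9 + 8 + 9 + 7 + 3 = 37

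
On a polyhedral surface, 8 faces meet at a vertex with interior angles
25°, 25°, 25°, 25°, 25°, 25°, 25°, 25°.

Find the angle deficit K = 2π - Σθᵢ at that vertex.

Sum of angles = 200°. K = 360° - 200° = 160° = 8π/9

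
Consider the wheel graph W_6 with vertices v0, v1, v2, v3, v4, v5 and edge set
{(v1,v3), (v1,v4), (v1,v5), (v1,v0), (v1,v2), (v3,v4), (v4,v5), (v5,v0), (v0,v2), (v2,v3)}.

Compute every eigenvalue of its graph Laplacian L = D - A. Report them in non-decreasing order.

The wheel W_6 is the join K_1 ∨ C_5 (a hub joined to every vertex of a cycle of length 5). For a join G ∨ H (G on p vertices, H on q vertices) the Laplacian spectrum is 0, p+q, the eigenvalues of L(G) other than one 0 each shifted by +q, and the eigenvalues of L(H) other than one 0 each shifted by +p. With G = K_1 (p = 1, nothing left after dropping its 0) and H = C_5 (q = 5, eigenvalues 2 − 2cos(2πk/5), k = 0, …, 4; drop k = 0), the spectrum of W_6 is 0, 6, and 1 + (2 − 2cos(2πk/5)) = 3 − 2cos(2πk/5) for k = 1, …, 4:
k=1: 3 − 2cos(2π/5) = 2.382; k=2: 3 − 2cos(4π/5) = 4.618; k=3: 3 − 2cos(6π/5) = 4.618; k=4: 3 − 2cos(8π/5) = 2.382.
Laplacian eigenvalues (increasing order): [0.0, 2.382, 2.382, 4.618, 4.618, 6.0]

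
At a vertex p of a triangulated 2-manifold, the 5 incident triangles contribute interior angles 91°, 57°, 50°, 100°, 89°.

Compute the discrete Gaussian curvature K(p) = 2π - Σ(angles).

Sum of angles = 387°. K = 360° - 387° = -27° = -3π/20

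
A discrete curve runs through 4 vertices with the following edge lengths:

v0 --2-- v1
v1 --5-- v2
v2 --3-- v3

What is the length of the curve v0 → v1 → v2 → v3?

Arc length = 2 + 5 + 3 = 10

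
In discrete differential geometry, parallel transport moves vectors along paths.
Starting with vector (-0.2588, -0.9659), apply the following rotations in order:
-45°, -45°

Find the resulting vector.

Total rotation: (-45°) + (-45°) = -90°. Final vector: (-0.9659, 0.2588)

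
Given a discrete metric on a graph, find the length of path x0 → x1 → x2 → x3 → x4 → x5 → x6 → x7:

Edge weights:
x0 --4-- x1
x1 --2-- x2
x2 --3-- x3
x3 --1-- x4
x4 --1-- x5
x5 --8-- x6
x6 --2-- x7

Arc length = 4 + 2 + 3 + 1 + 1 + 8 + 2 = 21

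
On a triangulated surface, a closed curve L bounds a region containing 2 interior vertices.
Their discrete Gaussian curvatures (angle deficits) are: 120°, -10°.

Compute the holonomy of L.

Holonomy = total enclosed curvature = 120° + (-10°) = 110°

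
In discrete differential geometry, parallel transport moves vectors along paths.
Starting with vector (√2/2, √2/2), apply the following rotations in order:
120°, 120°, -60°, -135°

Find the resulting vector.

Total rotation: 120° + 120° + (-60°) + (-135°) = 45°. Final vector: (0, 1)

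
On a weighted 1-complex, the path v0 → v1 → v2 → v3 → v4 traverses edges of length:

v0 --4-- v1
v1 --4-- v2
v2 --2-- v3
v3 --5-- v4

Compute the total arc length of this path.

Arc length = 4 + 4 + 2 + 5 = 15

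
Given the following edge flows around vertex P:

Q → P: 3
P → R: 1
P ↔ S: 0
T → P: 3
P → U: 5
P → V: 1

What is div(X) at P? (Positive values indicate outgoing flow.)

Divergence = sum of outgoing flows = (-3) + 1 + 0 + (-3) + 5 + 1 = 1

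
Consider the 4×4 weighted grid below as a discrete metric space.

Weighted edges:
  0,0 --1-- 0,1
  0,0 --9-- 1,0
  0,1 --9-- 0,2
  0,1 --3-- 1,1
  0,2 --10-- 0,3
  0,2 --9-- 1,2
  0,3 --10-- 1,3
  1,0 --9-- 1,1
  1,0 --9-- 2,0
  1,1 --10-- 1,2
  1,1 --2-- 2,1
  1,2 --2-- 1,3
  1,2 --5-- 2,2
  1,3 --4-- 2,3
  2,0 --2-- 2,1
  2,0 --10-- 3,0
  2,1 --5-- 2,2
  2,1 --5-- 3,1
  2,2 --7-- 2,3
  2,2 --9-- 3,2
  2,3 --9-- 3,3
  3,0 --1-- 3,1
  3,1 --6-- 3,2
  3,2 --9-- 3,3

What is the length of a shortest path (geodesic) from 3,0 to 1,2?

Shortest path: 3,0 → 3,1 → 2,1 → 2,2 → 1,2, total weight = 16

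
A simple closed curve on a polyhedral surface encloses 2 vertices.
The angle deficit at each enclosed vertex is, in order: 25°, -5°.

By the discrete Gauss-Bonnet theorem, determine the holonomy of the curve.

Holonomy = total enclosed curvature = 25° + (-5°) = 20°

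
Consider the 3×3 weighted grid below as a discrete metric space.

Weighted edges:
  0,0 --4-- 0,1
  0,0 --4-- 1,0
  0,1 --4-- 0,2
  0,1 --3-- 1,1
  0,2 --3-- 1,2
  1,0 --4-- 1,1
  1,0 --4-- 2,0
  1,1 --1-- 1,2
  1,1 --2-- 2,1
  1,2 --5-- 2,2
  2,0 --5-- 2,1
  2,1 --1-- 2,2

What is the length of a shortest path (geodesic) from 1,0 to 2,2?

Shortest path: 1,0 → 1,1 → 2,1 → 2,2, total weight = 7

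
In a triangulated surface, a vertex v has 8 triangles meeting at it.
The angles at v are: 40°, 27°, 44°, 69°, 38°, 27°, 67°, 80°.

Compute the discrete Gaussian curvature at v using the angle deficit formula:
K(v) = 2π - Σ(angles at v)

Sum of angles = 392°. K = 360° - 392° = -32° = -8π/45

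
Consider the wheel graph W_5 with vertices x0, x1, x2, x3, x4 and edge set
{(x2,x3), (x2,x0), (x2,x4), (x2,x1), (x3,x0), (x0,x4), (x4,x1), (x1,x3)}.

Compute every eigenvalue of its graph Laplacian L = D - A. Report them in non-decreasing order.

The wheel W_5 is the join K_1 ∨ C_4 (a hub joined to every vertex of a cycle of length 4). For a join G ∨ H (G on p vertices, H on q vertices) the Laplacian spectrum is 0, p+q, the eigenvalues of L(G) other than one 0 each shifted by +q, and the eigenvalues of L(H) other than one 0 each shifted by +p. With G = K_1 (p = 1, nothing left after dropping its 0) and H = C_4 (q = 4, eigenvalues 2 − 2cos(2πk/4), k = 0, …, 3; drop k = 0), the spectrum of W_5 is 0, 5, and 1 + (2 − 2cos(2πk/4)) = 3 − 2cos(2πk/4) for k = 1, …, 3:
k=1: 3 − 2cos(π/2) = 3.0; k=2: 3 − 2cos(π) = 5.0; k=3: 3 − 2cos(3π/2) = 3.0.
Laplacian eigenvalues (increasing order): [0.0, 3.0, 3.0, 5.0, 5.0]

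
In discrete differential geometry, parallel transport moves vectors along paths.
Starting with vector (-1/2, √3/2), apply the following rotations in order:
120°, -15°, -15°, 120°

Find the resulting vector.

Total rotation: 120° + (-15°) + (-15°) + 120° = 210° ≡ -150° (mod 360°). Final vector: (0.8660, -0.5000)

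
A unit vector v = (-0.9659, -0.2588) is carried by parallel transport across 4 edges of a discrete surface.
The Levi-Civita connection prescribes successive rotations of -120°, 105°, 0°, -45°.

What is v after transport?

Total rotation: (-120°) + 105° + 0° + (-45°) = -60°. Final vector: (-0.7071, 0.7071)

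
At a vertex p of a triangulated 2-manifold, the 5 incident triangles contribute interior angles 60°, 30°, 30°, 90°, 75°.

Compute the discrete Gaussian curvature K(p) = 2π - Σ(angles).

Sum of angles = 285°. K = 360° - 285° = 75° = 5π/12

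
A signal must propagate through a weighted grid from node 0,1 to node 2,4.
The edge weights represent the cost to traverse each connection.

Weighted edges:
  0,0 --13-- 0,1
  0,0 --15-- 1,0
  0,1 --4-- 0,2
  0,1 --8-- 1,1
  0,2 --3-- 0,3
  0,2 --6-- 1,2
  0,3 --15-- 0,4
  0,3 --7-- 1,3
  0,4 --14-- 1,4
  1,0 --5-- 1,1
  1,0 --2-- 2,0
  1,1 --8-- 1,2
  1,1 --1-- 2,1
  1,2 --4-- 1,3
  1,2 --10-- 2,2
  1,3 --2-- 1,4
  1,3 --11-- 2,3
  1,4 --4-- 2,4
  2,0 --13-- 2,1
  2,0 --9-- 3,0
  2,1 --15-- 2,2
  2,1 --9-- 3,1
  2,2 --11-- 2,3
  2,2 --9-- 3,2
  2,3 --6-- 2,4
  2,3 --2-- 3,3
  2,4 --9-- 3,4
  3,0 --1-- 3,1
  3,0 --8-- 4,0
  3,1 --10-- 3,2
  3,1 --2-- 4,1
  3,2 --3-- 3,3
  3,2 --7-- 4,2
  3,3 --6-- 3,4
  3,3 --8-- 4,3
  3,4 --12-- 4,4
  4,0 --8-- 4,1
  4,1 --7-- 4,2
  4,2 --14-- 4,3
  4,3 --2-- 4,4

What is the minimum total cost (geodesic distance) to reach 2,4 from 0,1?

Shortest path: 0,1 → 0,2 → 0,3 → 1,3 → 1,4 → 2,4, total weight = 20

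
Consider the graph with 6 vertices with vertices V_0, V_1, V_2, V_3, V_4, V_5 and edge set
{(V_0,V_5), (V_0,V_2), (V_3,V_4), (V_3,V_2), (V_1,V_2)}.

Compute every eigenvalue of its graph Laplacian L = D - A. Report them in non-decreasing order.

Degrees: deg(V_0) = 2, deg(V_1) = 1, deg(V_2) = 3, deg(V_3) = 2, deg(V_4) = 1, deg(V_5) = 1.
L = D − A with rows/columns ordered (V_0, V_1, V_2, V_3, V_4, V_5):
  [ 2,  0, -1,  0,  0, -1]
  [ 0,  1, -1,  0,  0,  0]
  [-1, -1,  3, -1,  0,  0]
  [ 0,  0, -1,  2, -1,  0]
  [ 0,  0,  0, -1,  1,  0]
  [-1,  0,  0,  0,  0,  1]
Characteristic polynomial: det(λI − L) = λ(λ² − 3λ + 1)(λ² − 5λ + 3)(λ − 2).
Roots: λ = 0; (λ² − 3λ + 1) = 0 ⇒ λ = (3 ± √5)/2 ≈ 0.382, 2.618; (λ² − 5λ + 3) = 0 ⇒ λ = (5 ± √13)/2 ≈ 0.6972, 4.3028; (λ − 2) = 0 ⇒ λ = 2.
(Check: the roots sum (with multiplicity) to 10, matching trace L = Σdeg = 2·5 = 10.)
Laplacian eigenvalues (increasing order): [0.0, 0.382, 0.6972, 2.0, 2.618, 4.3028]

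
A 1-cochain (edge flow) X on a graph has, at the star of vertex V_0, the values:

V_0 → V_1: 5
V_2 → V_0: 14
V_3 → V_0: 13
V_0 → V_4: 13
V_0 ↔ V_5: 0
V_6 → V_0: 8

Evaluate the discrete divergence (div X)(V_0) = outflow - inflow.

Divergence = sum of outgoing flows = 5 + (-14) + (-13) + 13 + 0 + (-8) = -17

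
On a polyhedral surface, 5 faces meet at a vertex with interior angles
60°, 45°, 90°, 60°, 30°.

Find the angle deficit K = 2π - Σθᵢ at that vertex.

Sum of angles = 285°. K = 360° - 285° = 75° = 5π/12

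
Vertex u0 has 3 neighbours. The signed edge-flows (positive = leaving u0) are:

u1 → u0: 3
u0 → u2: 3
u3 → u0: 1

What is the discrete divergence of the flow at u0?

Divergence = sum of outgoing flows = (-3) + 3 + (-1) = -1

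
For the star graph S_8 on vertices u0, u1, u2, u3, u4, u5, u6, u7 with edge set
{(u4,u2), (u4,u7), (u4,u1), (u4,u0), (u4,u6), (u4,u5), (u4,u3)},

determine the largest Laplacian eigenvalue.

The star S_8 is the complete bipartite graph K_{1,7} (one hub of degree 7, 7 leaves of degree 1). The Laplacian spectrum of K_{p,q} is 0, p (multiplicity q−1), q (multiplicity p−1), p+q. With p = 1, q = 7: 0 once, 1 with multiplicity 6, and 8 once. (Check: trace L = sum of degrees = 14 = 6·1 + 8.)
Laplacian eigenvalues: [0.0, 1.0, 1.0, 1.0, 1.0, 1.0, 1.0, 8.0]. Largest eigenvalue (spectral radius) = 8.0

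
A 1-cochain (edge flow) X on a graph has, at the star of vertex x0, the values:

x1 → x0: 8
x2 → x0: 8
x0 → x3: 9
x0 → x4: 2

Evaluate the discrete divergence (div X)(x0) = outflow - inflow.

Divergence = sum of outgoing flows = (-8) + (-8) + 9 + 2 = -5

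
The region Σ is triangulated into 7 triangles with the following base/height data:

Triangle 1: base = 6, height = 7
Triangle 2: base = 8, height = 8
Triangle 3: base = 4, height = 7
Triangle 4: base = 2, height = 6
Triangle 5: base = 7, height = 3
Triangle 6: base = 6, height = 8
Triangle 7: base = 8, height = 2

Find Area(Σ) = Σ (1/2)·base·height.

(1/2)×6×7 + (1/2)×8×8 + (1/2)×4×7 + (1/2)×2×6 + (1/2)×7×3 + (1/2)×6×8 + (1/2)×8×2 = 115.5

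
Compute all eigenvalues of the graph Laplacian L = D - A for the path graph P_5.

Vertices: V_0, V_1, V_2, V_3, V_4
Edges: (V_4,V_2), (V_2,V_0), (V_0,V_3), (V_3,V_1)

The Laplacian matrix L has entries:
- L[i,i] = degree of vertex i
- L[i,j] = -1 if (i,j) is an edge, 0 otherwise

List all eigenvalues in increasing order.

The path graph P_n has Laplacian eigenvalues λ_k = 2 − 2cos(kπ/n), k = 0, 1, …, n−1. Here n = 5:
k=0: 2 − 2cos(0) = 0.0; k=1: 2 − 2cos(π/5) = 0.382; k=2: 2 − 2cos(2π/5) = 1.382; k=3: 2 − 2cos(3π/5) = 2.618; k=4: 2 − 2cos(4π/5) = 3.618.
Laplacian eigenvalues (increasing order): [0.0, 0.382, 1.382, 2.618, 3.618]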